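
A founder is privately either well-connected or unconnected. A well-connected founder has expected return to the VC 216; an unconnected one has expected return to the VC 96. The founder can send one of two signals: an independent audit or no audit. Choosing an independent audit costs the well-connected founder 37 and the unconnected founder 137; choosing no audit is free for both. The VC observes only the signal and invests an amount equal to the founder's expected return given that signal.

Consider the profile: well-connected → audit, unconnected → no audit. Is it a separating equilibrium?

Yes

If types separate, audit earns payment 216 and no audit earns 96.
Well-connected: audit gives 216 − 37 = 179; no audit gives 96 − 0 = 96. No deviation. ✓
Unconnected: no audit gives 96 − 0 = 96; audit gives 216 − 137 = 79. No deviation. ✓
Both incentive constraints hold.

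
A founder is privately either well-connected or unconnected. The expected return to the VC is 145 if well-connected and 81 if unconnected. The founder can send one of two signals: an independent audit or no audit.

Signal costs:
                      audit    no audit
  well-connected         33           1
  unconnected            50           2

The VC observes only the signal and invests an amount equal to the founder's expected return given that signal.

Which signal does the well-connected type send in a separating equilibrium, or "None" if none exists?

None

Try well-connected → audit, unconnected → no audit:
  Under separation the VC infers type exactly: audit → well-connected (pays 145), no audit → unconnected (pays 81).
  Well-connected: audit gives 145 − 33 = 112; no audit gives 81 − 1 = 80. No deviation. ✓
  Unconnected: no audit gives 81 − 2 = 79; audit gives 145 − 50 = 95. Would deviate. ✗
Try well-connected → no audit, unconnected → audit:
  Under separation the VC infers type exactly: no audit → well-connected (pays 145), audit → unconnected (pays 81).
  Well-connected: no audit gives 145 − 1 = 144; audit gives 81 − 33 = 48. No deviation. ✓
  Unconnected: audit gives 81 − 50 = 31; no audit gives 145 − 2 = 143. Would deviate. ✗
Neither assignment is incentive-compatible.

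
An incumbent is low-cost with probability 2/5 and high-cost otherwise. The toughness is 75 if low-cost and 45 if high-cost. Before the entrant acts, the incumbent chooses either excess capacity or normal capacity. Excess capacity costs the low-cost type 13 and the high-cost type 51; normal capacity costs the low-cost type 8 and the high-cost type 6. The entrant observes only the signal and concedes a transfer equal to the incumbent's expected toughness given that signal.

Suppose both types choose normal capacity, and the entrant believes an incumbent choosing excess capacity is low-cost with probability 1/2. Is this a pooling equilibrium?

Yes

On the equilibrium path (normal capacity) the entrant holds the prior 2/5 and pays 2/5·75 + 3/5·45 = 57. Off-path (excess capacity) belief 1/2 gives 1/2·75 + 1/2·45 = 60.
Low-cost: normal capacity gives 57 − 8 = 49; excess capacity gives 60 − 13 = 47. Stays. ✓
High-cost: normal capacity gives 57 − 6 = 51; excess capacity gives 60 − 51 = 9. Stays. ✓
Beliefs are Bayes-consistent on-path and both types best-respond.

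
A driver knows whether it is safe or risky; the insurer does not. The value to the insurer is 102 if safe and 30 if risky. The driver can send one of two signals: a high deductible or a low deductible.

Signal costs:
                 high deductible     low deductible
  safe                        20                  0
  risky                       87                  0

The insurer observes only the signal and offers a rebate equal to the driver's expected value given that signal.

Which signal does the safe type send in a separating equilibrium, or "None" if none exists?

high deductible

Try safe → high deductible, risky → low deductible:
  If types separate, high deductible earns payment 102 and low deductible earns 30.
  Safe: high deductible gives 102 − 20 = 82; low deductible gives 30 − 0 = 30. No deviation. ✓
  Risky: low deductible gives 30 − 0 = 30; high deductible gives 102 − 87 = 15. No deviation. ✓
Both hold — the safe type sends high deductible.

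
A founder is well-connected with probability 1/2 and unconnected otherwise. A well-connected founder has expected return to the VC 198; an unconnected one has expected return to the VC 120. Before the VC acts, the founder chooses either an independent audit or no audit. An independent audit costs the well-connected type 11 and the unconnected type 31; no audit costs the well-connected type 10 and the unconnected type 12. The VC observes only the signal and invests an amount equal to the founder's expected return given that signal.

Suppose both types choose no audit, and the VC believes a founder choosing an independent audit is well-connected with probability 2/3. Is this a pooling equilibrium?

No

At the pooled signal (no audit) the VC holds the prior 1/2 and pays 1/2·198 + 1/2·120 = 159. Off-path (audit) belief 2/3 gives 2/3·198 + 1/3·120 = 172.
Well-connected: no audit gives 159 − 10 = 149; audit gives 172 − 11 = 161. Deviates. ✗
Unconnected: no audit gives 159 − 12 = 147; audit gives 172 − 31 = 141. Stays. ✓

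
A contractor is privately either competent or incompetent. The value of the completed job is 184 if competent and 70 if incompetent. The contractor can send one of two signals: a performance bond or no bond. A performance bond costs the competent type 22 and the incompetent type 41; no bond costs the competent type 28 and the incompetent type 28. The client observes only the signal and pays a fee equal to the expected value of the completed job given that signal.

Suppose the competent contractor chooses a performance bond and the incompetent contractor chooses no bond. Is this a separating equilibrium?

No

Under separation the client infers type exactly: bond → competent (pays 184), no bond → incompetent (pays 70).
Competent: bond gives 184 − 22 = 162; no bond gives 70 − 28 = 42. No deviation. ✓
Incompetent: no bond gives 70 − 28 = 42; bond gives 184 − 41 = 143. Would deviate. ✗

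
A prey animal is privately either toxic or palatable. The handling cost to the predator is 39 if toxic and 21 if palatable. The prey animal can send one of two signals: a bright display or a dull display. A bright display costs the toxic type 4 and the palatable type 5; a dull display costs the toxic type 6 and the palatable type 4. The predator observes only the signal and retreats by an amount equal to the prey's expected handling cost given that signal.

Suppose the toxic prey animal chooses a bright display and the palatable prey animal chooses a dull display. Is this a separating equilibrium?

If types separate, bright display earns payment 39 and dull display earns 21.
Toxic: bright display gives 39 − 4 = 35; dull display gives 21 − 6 = 15. No deviation. ✓
Palatable: dull display gives 21 − 4 = 17; bright display gives 39 − 5 = 34. Would deviate. ✗

No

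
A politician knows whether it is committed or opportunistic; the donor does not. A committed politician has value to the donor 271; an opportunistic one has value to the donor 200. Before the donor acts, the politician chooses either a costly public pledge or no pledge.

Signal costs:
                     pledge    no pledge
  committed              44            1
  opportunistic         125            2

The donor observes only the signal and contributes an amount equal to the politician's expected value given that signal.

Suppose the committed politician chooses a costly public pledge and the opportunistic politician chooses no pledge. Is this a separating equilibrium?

Under separation the donor infers type exactly: pledge → committed (pays 271), no pledge → opportunistic (pays 200).
Committed: pledge gives 271 − 44 = 227; no pledge gives 200 − 1 = 199. No deviation. ✓
Opportunistic: no pledge gives 200 − 2 = 198; pledge gives 271 − 125 = 146. No deviation. ✓
Neither type gains from mimicking the other.

Yes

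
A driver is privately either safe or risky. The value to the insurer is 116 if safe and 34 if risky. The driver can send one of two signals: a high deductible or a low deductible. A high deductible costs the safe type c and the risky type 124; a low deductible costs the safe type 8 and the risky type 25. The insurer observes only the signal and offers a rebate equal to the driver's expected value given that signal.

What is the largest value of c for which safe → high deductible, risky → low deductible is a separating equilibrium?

Under separation: high deductible → safe (pays 116); low deductible → risky (pays 34).
Risky: 34 − 25 = 9 ≥ 116 − 124 = -8. Holds regardless of c. ✓
Safe: 116 − c ≥ 34 − 8, so c ≤ 116 − 26 = 90.

90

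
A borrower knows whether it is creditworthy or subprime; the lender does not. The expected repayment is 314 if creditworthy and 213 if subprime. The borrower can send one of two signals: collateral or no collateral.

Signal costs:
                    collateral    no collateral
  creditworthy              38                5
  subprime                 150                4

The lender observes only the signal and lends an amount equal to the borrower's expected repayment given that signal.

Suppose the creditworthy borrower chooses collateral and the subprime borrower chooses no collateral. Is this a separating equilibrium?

Under separation the lender infers type exactly: collateral → creditworthy (pays 314), no collateral → subprime (pays 213).
Creditworthy: collateral gives 314 − 38 = 276; no collateral gives 213 − 5 = 208. No deviation. ✓
Subprime: no collateral gives 213 − 4 = 209; collateral gives 314 − 150 = 164. No deviation. ✓
Both incentive constraints hold.

Yes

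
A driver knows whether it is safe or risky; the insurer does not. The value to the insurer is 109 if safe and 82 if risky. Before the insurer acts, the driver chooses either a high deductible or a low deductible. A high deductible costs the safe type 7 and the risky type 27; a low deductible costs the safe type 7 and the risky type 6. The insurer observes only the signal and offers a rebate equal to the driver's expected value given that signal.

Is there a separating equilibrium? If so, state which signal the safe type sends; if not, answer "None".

None

Try safe → high deductible, risky → low deductible:
  If types separate, high deductible earns payment 109 and low deductible earns 82.
  Safe: high deductible gives 109 − 7 = 102; low deductible gives 82 − 7 = 75. No deviation. ✓
  Risky: low deductible gives 82 − 6 = 76; high deductible gives 109 − 27 = 82. Would deviate. ✗
Try safe → low deductible, risky → high deductible:
  If types separate, low deductible earns payment 109 and high deductible earns 82.
  Safe: low deductible gives 109 − 7 = 102; high deductible gives 82 − 7 = 75. No deviation. ✓
  Risky: high deductible gives 82 − 27 = 55; low deductible gives 109 − 6 = 103. Would deviate. ✗
Neither assignment is incentive-compatible.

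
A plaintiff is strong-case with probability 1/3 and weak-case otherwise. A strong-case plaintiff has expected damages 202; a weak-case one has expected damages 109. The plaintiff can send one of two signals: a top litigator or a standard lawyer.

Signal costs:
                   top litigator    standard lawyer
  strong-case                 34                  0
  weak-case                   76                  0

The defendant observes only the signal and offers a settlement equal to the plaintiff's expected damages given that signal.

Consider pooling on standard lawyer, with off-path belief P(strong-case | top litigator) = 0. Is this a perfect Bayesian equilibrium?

Yes

At the pooled signal (standard lawyer) the defendant holds the prior 1/3 and pays 1/3·202 + 2/3·109 = 140. Off-path (top litigator) belief 0 gives 0·202 + 1·109 = 109.
Strong-case: standard lawyer gives 140 − 0 = 140; top litigator gives 109 − 34 = 75. Stays. ✓
Weak-case: standard lawyer gives 140 − 0 = 140; top litigator gives 109 − 76 = 33. Stays. ✓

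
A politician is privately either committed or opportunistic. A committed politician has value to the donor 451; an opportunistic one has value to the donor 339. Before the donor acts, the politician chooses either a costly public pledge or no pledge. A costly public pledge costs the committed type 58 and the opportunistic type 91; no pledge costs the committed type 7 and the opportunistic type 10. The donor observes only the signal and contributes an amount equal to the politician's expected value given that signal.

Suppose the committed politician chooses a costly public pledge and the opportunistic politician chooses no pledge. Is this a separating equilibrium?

No

If types separate, pledge earns payment 451 and no pledge earns 339.
Committed: pledge gives 451 − 58 = 393; no pledge gives 339 − 7 = 332. No deviation. ✓
Opportunistic: no pledge gives 339 − 10 = 329; pledge gives 451 − 91 = 360. Would deviate. ✗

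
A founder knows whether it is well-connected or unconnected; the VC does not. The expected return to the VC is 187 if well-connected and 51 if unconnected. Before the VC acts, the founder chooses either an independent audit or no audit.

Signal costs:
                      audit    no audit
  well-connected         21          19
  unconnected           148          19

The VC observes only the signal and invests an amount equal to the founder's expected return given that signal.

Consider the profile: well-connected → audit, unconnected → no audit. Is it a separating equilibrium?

Under separation the VC infers type exactly: audit → well-connected (pays 187), no audit → unconnected (pays 51).
Well-connected: audit gives 187 − 21 = 166; no audit gives 51 − 19 = 32. No deviation. ✓
Unconnected: no audit gives 51 − 19 = 32; audit gives 187 − 148 = 39. Would deviate. ✗

No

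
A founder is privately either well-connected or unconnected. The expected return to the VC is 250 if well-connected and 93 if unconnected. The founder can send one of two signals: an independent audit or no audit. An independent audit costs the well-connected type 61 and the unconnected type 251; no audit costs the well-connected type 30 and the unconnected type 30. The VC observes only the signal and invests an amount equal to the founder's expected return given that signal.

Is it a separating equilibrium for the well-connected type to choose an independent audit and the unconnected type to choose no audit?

Yes

If types separate, audit earns payment 250 and no audit earns 93.
Well-connected: audit gives 250 − 61 = 189; no audit gives 93 − 30 = 63. No deviation. ✓
Unconnected: no audit gives 93 − 30 = 63; audit gives 250 − 251 = -1. No deviation. ✓
Both incentive constraints hold.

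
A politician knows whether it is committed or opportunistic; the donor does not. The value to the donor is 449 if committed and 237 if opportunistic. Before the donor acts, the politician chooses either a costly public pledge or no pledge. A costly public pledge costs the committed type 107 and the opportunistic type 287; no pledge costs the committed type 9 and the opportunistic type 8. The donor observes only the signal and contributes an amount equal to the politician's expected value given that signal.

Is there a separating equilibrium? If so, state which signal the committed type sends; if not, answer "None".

Try committed → pledge, opportunistic → no pledge:
  Under separation the donor infers type exactly: pledge → committed (pays 449), no pledge → opportunistic (pays 237).
  Committed: pledge gives 449 − 107 = 342; no pledge gives 237 − 9 = 228. No deviation. ✓
  Opportunistic: no pledge gives 237 − 8 = 229; pledge gives 449 − 287 = 162. No deviation. ✓
Both hold — the committed type sends pledge.

pledge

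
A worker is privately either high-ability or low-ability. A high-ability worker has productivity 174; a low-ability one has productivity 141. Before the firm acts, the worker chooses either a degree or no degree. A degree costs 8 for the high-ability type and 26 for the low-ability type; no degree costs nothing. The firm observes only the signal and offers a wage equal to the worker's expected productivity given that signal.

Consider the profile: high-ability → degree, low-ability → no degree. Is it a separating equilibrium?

No

If types separate, degree earns payment 174 and no degree earns 141.
High-ability: degree gives 174 − 8 = 166; no degree gives 141 − 0 = 141. No deviation. ✓
Low-ability: no degree gives 141 − 0 = 141; degree gives 174 − 26 = 148. Would deviate. ✗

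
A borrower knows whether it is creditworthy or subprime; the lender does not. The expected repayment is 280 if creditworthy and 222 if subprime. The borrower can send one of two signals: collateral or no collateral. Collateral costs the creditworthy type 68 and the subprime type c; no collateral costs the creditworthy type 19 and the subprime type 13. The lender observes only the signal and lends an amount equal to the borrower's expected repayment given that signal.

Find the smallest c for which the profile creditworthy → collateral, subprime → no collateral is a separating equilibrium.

Under separation: collateral → creditworthy (pays 280); no collateral → subprime (pays 222).
Creditworthy: 280 − 68 = 212 ≥ 222 − 19 = 203. Holds regardless of c. ✓
Subprime: 222 − 13 ≥ 280 − c, so c ≥ 280 − 209 = 71.

71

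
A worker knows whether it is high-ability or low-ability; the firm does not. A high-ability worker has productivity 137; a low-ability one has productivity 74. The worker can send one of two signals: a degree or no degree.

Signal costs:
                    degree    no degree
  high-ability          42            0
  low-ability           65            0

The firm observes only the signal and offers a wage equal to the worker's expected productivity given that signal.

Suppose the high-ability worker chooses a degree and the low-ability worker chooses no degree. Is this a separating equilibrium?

Yes

If types separate, degree earns payment 137 and no degree earns 74.
High-ability: degree gives 137 − 42 = 95; no degree gives 74 − 0 = 74. No deviation. ✓
Low-ability: no degree gives 74 − 0 = 74; degree gives 137 − 65 = 72. No deviation. ✓
Neither type gains from mimicking the other.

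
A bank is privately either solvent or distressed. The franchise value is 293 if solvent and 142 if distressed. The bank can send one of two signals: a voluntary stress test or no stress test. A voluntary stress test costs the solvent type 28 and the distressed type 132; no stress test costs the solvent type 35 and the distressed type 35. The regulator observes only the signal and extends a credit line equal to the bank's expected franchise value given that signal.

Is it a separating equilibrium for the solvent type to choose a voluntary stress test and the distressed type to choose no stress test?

If types separate, stress test earns payment 293 and no stress test earns 142.
Solvent: stress test gives 293 − 28 = 265; no stress test gives 142 − 35 = 107. No deviation. ✓
Distressed: no stress test gives 142 − 35 = 107; stress test gives 293 − 132 = 161. Would deviate. ✗

No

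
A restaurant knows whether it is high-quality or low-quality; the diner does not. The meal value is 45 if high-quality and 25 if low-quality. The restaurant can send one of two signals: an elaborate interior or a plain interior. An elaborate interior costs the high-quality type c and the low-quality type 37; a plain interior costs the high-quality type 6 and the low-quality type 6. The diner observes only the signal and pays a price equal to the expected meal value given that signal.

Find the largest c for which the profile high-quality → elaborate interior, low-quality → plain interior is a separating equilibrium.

Under separation: elaborate interior → high-quality (pays 45); plain interior → low-quality (pays 25).
Low-quality: 25 − 6 = 19 ≥ 45 − 37 = 8. Holds regardless of c. ✓
High-quality: 45 − c ≥ 25 − 6, so c ≤ 45 − 19 = 26.

26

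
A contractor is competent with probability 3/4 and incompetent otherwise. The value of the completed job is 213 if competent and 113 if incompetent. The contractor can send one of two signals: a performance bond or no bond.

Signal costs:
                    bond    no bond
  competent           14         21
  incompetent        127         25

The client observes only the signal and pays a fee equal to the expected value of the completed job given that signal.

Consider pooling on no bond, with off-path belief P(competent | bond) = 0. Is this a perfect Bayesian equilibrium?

Yes

On the equilibrium path (no bond) the client holds the prior 3/4 and pays 3/4·213 + 1/4·113 = 188. Off-path (bond) belief 0 gives 0·213 + 1·113 = 113.
Competent: no bond gives 188 − 21 = 167; bond gives 113 − 14 = 99. Stays. ✓
Incompetent: no bond gives 188 − 25 = 163; bond gives 113 − 127 = -14. Stays. ✓
Beliefs are Bayes-consistent on-path and both types best-respond.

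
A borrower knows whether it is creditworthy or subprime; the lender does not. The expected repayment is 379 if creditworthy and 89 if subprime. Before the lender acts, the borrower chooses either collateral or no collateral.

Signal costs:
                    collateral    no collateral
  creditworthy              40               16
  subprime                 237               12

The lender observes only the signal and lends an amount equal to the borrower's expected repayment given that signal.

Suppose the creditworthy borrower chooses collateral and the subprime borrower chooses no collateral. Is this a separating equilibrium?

No

If types separate, collateral earns payment 379 and no collateral earns 89.
Creditworthy: collateral gives 379 − 40 = 339; no collateral gives 89 − 16 = 73. No deviation. ✓
Subprime: no collateral gives 89 − 12 = 77; collateral gives 379 − 237 = 142. Would deviate. ✗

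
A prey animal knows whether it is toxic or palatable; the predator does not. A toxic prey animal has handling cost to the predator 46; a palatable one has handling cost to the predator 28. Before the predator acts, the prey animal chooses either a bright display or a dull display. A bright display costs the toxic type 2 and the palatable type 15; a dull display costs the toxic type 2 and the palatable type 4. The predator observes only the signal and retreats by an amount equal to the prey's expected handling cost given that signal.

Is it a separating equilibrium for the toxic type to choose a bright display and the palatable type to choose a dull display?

No

If types separate, bright display earns payment 46 and dull display earns 28.
Toxic: bright display gives 46 − 2 = 44; dull display gives 28 − 2 = 26. No deviation. ✓
Palatable: dull display gives 28 − 4 = 24; bright display gives 46 − 15 = 31. Would deviate. ✗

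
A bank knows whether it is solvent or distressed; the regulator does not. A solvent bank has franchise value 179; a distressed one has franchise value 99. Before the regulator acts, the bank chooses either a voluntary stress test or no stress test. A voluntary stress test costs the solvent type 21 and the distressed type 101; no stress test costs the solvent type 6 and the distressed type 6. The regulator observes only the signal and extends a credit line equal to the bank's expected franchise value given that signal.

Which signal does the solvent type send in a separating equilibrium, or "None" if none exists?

Try solvent → stress test, distressed → no stress test:
  Under separation the regulator infers type exactly: stress test → solvent (pays 179), no stress test → distressed (pays 99).
  Solvent: stress test gives 179 − 21 = 158; no stress test gives 99 − 6 = 93. No deviation. ✓
  Distressed: no stress test gives 99 − 6 = 93; stress test gives 179 − 101 = 78. No deviation. ✓
Both hold — the solvent type sends stress test.

stress test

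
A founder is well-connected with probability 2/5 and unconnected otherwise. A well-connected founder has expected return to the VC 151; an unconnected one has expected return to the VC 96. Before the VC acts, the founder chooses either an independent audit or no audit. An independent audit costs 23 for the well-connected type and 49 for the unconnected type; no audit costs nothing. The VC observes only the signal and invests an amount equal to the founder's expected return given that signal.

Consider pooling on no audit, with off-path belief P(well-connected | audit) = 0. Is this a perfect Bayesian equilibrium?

On the equilibrium path (no audit) the VC holds the prior 2/5 and pays 2/5·151 + 3/5·96 = 118. Off-path (audit) belief 0 gives 0·151 + 1·96 = 96.
Well-connected: no audit gives 118 − 0 = 118; audit gives 96 − 23 = 73. Stays. ✓
Unconnected: no audit gives 118 − 0 = 118; audit gives 96 − 49 = 47. Stays. ✓
Beliefs are Bayes-consistent on-path and both types best-respond.

Yes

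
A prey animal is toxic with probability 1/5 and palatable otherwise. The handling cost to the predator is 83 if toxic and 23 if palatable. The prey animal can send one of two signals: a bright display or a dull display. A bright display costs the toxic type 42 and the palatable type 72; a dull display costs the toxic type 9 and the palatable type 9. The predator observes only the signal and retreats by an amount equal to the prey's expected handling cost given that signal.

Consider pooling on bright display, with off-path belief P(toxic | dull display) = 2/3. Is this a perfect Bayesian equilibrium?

On the equilibrium path (bright display) the predator holds the prior 1/5 and pays 1/5·83 + 4/5·23 = 35. Off-path (dull display) belief 2/3 gives 2/3·83 + 1/3·23 = 63.
Toxic: bright display gives 35 − 42 = -7; dull display gives 63 − 9 = 54. Deviates. ✗
Palatable: bright display gives 35 − 72 = -37; dull display gives 63 − 9 = 54. Deviates. ✗

No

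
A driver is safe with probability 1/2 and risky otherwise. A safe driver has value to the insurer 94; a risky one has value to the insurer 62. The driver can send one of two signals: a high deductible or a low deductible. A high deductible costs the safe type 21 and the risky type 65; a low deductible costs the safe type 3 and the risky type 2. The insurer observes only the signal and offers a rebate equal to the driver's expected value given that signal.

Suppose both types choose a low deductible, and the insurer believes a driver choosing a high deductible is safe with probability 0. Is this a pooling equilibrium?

At the pooled signal (low deductible) the insurer holds the prior 1/2 and pays 1/2·94 + 1/2·62 = 78. Off-path (high deductible) belief 0 gives 0·94 + 1·62 = 62.
Safe: low deductible gives 78 − 3 = 75; high deductible gives 62 − 21 = 41. Stays. ✓
Risky: low deductible gives 78 − 2 = 76; high deductible gives 62 − 65 = -3. Stays. ✓

Yes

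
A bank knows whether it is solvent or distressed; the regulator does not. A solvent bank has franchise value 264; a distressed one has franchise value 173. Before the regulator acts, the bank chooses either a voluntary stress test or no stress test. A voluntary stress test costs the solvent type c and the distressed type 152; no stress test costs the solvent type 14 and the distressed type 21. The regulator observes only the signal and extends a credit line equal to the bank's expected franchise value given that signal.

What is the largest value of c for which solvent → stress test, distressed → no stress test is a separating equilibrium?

Under separation: stress test → solvent (pays 264); no stress test → distressed (pays 173).
Distressed: 173 − 21 = 152 ≥ 264 − 152 = 112. Holds regardless of c. ✓
Solvent: 264 − c ≥ 173 − 14, so c ≤ 264 − 159 = 105.

105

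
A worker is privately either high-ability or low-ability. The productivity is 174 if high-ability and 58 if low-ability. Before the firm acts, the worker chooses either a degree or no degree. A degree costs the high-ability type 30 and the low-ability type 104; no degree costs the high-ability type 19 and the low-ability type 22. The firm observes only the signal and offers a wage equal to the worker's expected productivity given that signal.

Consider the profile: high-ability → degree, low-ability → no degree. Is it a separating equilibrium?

If types separate, degree earns payment 174 and no degree earns 58.
High-ability: degree gives 174 − 30 = 144; no degree gives 58 − 19 = 39. No deviation. ✓
Low-ability: no degree gives 58 − 22 = 36; degree gives 174 − 104 = 70. Would deviate. ✗

No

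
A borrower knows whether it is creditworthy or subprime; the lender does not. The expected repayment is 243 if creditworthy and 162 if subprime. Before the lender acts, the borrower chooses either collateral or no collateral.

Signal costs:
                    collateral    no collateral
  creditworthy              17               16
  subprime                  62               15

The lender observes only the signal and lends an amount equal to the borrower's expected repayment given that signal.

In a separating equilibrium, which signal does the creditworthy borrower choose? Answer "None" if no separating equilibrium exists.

None

Try creditworthy → collateral, subprime → no collateral:
  Under separation the lender infers type exactly: collateral → creditworthy (pays 243), no collateral → subprime (pays 162).
  Creditworthy: collateral gives 243 − 17 = 226; no collateral gives 162 − 16 = 146. No deviation. ✓
  Subprime: no collateral gives 162 − 15 = 147; collateral gives 243 − 62 = 181. Would deviate. ✗
Try creditworthy → no collateral, subprime → collateral:
  Under separation the lender infers type exactly: no collateral → creditworthy (pays 243), collateral → subprime (pays 162).
  Creditworthy: no collateral gives 243 − 16 = 227; collateral gives 162 − 17 = 145. No deviation. ✓
  Subprime: collateral gives 162 − 62 = 100; no collateral gives 243 − 15 = 228. Would deviate. ✗
Neither assignment is incentive-compatible.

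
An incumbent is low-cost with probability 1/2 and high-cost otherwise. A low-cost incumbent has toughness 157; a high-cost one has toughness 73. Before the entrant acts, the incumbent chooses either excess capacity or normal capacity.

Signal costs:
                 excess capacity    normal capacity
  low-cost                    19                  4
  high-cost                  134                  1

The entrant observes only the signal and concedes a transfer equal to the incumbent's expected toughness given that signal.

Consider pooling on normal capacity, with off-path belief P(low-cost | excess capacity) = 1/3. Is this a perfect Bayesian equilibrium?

Yes

On the equilibrium path (normal capacity) the entrant holds the prior 1/2 and pays 1/2·157 + 1/2·73 = 115. Off-path (excess capacity) belief 1/3 gives 1/3·157 + 2/3·73 = 101.
Low-cost: normal capacity gives 115 − 4 = 111; excess capacity gives 101 − 19 = 82. Stays. ✓
High-cost: normal capacity gives 115 − 1 = 114; excess capacity gives 101 − 134 = -33. Stays. ✓
Beliefs are Bayes-consistent on-path and both types best-respond.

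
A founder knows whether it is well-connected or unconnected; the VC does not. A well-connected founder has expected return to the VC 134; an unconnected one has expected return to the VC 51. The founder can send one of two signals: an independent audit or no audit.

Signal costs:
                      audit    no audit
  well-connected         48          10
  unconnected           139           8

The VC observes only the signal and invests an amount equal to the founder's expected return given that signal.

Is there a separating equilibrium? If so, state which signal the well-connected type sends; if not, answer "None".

Try well-connected → audit, unconnected → no audit:
  If types separate, audit earns payment 134 and no audit earns 51.
  Well-connected: audit gives 134 − 48 = 86; no audit gives 51 − 10 = 41. No deviation. ✓
  Unconnected: no audit gives 51 − 8 = 43; audit gives 134 − 139 = -5. No deviation. ✓
Both hold — the well-connected type sends audit.

audit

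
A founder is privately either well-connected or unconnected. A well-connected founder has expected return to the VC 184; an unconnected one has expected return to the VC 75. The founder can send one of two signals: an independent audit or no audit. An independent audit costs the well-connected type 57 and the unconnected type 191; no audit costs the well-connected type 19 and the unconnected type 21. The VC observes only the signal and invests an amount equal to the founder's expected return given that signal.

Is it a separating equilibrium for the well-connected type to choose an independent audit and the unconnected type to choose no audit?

Under separation the VC infers type exactly: audit → well-connected (pays 184), no audit → unconnected (pays 75).
Well-connected: audit gives 184 − 57 = 127; no audit gives 75 − 19 = 56. No deviation. ✓
Unconnected: no audit gives 75 − 21 = 54; audit gives 184 − 191 = -7. No deviation. ✓
Both incentive constraints hold.

Yes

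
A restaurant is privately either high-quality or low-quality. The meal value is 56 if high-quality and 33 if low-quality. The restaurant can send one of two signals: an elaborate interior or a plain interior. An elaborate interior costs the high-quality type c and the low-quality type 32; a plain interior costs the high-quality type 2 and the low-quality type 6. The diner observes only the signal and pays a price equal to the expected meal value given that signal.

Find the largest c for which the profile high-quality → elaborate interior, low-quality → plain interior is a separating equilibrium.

25

Under separation: elaborate interior → high-quality (pays 56); plain interior → low-quality (pays 33).
Low-quality: 33 − 6 = 27 ≥ 56 − 32 = 24. Holds regardless of c. ✓
High-quality: 56 − c ≥ 33 − 2, so c ≤ 56 − 31 = 25.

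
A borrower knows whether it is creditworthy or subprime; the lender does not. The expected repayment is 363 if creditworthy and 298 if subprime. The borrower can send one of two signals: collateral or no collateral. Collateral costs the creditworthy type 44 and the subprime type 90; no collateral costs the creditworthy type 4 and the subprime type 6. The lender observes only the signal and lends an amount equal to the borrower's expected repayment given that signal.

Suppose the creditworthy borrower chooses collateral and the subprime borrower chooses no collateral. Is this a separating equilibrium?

If types separate, collateral earns payment 363 and no collateral earns 298.
Creditworthy: collateral gives 363 − 44 = 319; no collateral gives 298 − 4 = 294. No deviation. ✓
Subprime: no collateral gives 298 − 6 = 292; collateral gives 363 − 90 = 273. No deviation. ✓
Both incentive constraints hold.

Yes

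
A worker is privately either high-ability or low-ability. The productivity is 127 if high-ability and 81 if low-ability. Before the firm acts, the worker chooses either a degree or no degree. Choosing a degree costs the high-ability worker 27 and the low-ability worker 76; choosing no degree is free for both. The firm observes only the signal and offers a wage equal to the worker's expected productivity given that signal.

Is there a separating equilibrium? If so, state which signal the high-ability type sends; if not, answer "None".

degree

Try high-ability → degree, low-ability → no degree:
  If types separate, degree earns payment 127 and no degree earns 81.
  High-ability: degree gives 127 − 27 = 100; no degree gives 81 − 0 = 81. No deviation. ✓
  Low-ability: no degree gives 81 − 0 = 81; degree gives 127 − 76 = 51. No deviation. ✓
Both hold — the high-ability type sends degree.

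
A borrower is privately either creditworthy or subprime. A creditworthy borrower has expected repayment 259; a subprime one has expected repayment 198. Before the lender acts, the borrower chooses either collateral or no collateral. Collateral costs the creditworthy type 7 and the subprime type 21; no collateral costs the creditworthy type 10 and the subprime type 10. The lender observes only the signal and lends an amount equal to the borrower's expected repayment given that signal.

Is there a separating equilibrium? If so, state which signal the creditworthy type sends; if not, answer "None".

Try creditworthy → collateral, subprime → no collateral:
  If types separate, collateral earns payment 259 and no collateral earns 198.
  Creditworthy: collateral gives 259 − 7 = 252; no collateral gives 198 − 10 = 188. No deviation. ✓
  Subprime: no collateral gives 198 − 10 = 188; collateral gives 259 − 21 = 238. Would deviate. ✗
Try creditworthy → no collateral, subprime → collateral:
  If types separate, no collateral earns payment 259 and collateral earns 198.
  Creditworthy: no collateral gives 259 − 10 = 249; collateral gives 198 − 7 = 191. No deviation. ✓
  Subprime: collateral gives 198 − 21 = 177; no collateral gives 259 − 10 = 249. Would deviate. ✗
Neither assignment is incentive-compatible.

None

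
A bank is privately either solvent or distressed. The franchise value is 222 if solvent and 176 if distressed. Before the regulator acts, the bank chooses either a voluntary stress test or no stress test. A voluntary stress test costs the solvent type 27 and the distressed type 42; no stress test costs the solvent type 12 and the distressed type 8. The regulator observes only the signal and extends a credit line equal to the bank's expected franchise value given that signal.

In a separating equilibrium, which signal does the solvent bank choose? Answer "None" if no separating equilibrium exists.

Try solvent → stress test, distressed → no stress test:
  Under separation the regulator infers type exactly: stress test → solvent (pays 222), no stress test → distressed (pays 176).
  Solvent: stress test gives 222 − 27 = 195; no stress test gives 176 − 12 = 164. No deviation. ✓
  Distressed: no stress test gives 176 − 8 = 168; stress test gives 222 − 42 = 180. Would deviate. ✗
Try solvent → no stress test, distressed → stress test:
  Under separation the regulator infers type exactly: no stress test → solvent (pays 222), stress test → distressed (pays 176).
  Solvent: no stress test gives 222 − 12 = 210; stress test gives 176 − 27 = 149. No deviation. ✓
  Distressed: stress test gives 176 − 42 = 134; no stress test gives 222 − 8 = 214. Would deviate. ✗
Neither assignment is incentive-compatible.

None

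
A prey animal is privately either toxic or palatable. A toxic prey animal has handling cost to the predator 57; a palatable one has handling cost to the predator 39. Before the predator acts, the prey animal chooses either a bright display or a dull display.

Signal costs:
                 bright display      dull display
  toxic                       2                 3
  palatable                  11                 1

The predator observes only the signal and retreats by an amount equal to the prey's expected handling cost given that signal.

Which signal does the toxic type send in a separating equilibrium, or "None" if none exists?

Try toxic → bright display, palatable → dull display:
  Under separation the predator infers type exactly: bright display → toxic (pays 57), dull display → palatable (pays 39).
  Toxic: bright display gives 57 − 2 = 55; dull display gives 39 − 3 = 36. No deviation. ✓
  Palatable: dull display gives 39 − 1 = 38; bright display gives 57 − 11 = 46. Would deviate. ✗
Try toxic → dull display, palatable → bright display:
  Under separation the predator infers type exactly: dull display → toxic (pays 57), bright display → palatable (pays 39).
  Toxic: dull display gives 57 − 3 = 54; bright display gives 39 − 2 = 37. No deviation. ✓
  Palatable: bright display gives 39 − 11 = 28; dull display gives 57 − 1 = 56. Would deviate. ✗
Neither assignment is incentive-compatible.

None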